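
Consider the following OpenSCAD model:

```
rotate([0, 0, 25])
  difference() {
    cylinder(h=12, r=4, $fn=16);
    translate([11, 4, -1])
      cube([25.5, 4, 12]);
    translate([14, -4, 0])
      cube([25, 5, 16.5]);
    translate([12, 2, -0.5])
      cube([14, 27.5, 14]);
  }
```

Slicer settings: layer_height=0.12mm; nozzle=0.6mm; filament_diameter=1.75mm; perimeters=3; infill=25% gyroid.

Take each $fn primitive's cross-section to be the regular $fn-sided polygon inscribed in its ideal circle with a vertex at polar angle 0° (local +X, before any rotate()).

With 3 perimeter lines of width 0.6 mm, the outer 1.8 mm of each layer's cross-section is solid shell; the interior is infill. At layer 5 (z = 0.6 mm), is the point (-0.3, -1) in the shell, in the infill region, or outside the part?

At z = 0.6 mm: the r=4 cylinder gives a regular 16-gon of circumradius 4 (constant along its height); the cube at (11, 4) (footprint 25.5×4) is included at this height; the 25×5 cube at (14, -4) contributes its full rectangle; the cube at (12, 2) is present — its section is the full 14×27.5 rectangle; After the difference (first − rest): starting from the r=4 cylinder, the 25.5×4 cube at (11, 4) misses the remaining region (no effect); the 25×5 cube at (14, -4) misses the remaining region (no effect); the 14×27.5 cube at (12, 2) misses the remaining region (no effect) — 1 connected region; (rotated 25° about Z; rotation is an isometry so areas/perimeters/island counts are preserved). Overall, the cross-section is a single solid region. Undo the 25° rotation: the query point maps to (-0.695, -0.780) in the un-rotated model frame. The nearest boundary edge runs (-1.53, -3.70)→(-2.83, -2.83); distance from the point to it = 2.89 mm. The point is inside the cross-section and 2.89 mm from the nearest boundary — more than the 1.8 mm shell width (3 × 0.6), so it's in the infill interior.

infill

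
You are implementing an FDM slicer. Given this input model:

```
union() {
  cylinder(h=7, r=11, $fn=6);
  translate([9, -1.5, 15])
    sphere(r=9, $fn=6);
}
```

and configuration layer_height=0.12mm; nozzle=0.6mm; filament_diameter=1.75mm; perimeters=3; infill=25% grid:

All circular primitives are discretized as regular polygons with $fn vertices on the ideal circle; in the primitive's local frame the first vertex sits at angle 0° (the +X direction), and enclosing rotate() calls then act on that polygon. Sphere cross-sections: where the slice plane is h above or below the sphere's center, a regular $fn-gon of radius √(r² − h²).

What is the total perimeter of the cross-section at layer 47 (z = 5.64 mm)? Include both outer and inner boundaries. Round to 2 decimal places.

66.00 mm

At z = 5.64 mm: the r=11 cylinder contributes a regular 6-gon of circumradius 11 (perimeter = 2·6·11.000·sin(180°/6) = 66.00 mm); the sphere at (9, -1.5) does not reach this height (|z−center|=9.360 > r=9); Combining (union): only the r=11 cylinder is present, so the union is just that shape — boundary = 66.00 mm. Overall, the cross-section is a single solid region. Total boundary length (outer) = 66.00 mm.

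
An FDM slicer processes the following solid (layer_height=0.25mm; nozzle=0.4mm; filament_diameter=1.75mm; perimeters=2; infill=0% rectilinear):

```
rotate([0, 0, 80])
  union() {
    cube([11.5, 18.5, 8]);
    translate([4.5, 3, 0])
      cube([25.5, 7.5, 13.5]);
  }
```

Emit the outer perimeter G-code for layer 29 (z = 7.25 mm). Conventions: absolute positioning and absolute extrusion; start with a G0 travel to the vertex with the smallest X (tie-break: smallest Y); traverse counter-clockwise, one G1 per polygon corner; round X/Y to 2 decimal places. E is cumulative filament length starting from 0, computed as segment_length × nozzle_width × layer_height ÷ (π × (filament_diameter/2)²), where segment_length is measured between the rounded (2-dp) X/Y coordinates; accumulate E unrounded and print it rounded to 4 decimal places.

G0 X-18.22 Y3.21 Z7.25
G1 X0.00 Y0.00 E0.7692
G1 X2.00 Y11.33 E1.2475
G1 X-0.96 Y11.85 E1.3724
G1 X2.26 Y30.07 E2.1417
G1 X-5.13 Y31.37 E2.4536
G1 X-8.34 Y13.15 E3.2228
G1 X-16.22 Y14.54 E3.5555
G1 X-18.22 Y3.21 E4.0338

At z = 7.25 mm: the cube (footprint 11.5×18.5) is included at this height; the 25.5×7.5 cube at (4.5, 3) contributes its full rectangle; Taking the union: the regions partially overlap (shared area 52.50 mm²), so overlapping operands fuse into one piece — 1 connected region; (rotated 80° about Z; rotation is an isometry so areas/perimeters/island counts are preserved). The outline is a single polygon with 8 vertices. Extrusion per mm of travel: 0.4 × 0.25 / (π × 0.875²) = 0.041575. Accumulating E over each segment gives final E = 4.0338.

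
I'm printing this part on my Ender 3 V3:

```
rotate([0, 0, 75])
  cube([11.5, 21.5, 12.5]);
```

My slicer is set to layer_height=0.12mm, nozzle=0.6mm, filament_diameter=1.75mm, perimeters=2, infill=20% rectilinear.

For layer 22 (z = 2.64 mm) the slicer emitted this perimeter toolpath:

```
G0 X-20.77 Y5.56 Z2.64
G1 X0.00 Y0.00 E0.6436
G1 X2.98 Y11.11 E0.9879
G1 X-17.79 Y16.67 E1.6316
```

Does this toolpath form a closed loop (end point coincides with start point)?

Start point (G0): (-20.77, 5.56). End point (last G1): the path does not return to the start — open.

no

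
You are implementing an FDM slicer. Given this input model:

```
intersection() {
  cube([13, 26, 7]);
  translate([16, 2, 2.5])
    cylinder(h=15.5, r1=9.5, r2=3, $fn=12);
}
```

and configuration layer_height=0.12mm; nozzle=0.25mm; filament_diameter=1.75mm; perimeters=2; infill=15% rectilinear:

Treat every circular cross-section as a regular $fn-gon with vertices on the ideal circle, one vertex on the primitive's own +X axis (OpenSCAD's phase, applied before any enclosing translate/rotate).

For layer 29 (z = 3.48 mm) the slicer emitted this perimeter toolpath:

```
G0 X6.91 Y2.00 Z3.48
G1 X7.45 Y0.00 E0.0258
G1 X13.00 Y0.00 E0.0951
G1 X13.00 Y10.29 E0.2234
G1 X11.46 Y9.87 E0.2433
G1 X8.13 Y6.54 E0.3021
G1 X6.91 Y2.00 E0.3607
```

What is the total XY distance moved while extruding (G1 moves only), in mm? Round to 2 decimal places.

Sum the Euclidean lengths of each G1 segment: total = 28.92 mm.

28.92 mm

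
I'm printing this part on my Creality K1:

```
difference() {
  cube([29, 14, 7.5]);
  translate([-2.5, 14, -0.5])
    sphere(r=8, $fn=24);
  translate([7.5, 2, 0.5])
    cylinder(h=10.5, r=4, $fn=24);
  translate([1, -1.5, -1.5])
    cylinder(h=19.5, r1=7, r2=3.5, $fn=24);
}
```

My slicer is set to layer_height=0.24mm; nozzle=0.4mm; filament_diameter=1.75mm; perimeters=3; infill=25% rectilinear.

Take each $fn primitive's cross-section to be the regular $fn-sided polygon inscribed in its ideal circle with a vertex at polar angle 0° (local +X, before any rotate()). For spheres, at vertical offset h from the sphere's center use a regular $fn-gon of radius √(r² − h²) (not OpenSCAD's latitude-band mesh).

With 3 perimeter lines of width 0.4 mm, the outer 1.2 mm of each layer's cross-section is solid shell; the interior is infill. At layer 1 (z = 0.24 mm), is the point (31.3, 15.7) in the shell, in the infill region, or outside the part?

At z = 0.24 mm: the cube (footprint 29×14) is included at this height; the r=8 sphere at (-2.5, 14) slices to a regular 24-gon of circumradius 7.966 (√(r²−h²) with h=0.74 from center); the cylinder at (7.5, 2) is absent (z outside [0.5, 11]); the cone at (1, -1.5): at t=0.089 of its height the radius interpolates to r₁+(r₂−r₁)t = 6.688, giving a regular 24-gon of that circumradius; After the difference (first − rest): starting from the 29×14 cube, the r=8 sphere at (-2.5, 14) partially overlaps it — only the 29.79 mm² overlap (of its 197.07 mm²) is removed, clipping the outline; the cone at (1, -1.5) partially overlaps it — only the 29.97 mm² overlap (of its 138.91 mm²) is removed, clipping the outline — 1 connected region. Overall, the cross-section is a single solid region. The nearest boundary edge runs (29.00, 14.00)→(29.00, 0.00); distance from the point to it = 2.86 mm. The point is not inside any of the regions above, so it lies outside the cross-section (2.86 mm from the nearest boundary).

outside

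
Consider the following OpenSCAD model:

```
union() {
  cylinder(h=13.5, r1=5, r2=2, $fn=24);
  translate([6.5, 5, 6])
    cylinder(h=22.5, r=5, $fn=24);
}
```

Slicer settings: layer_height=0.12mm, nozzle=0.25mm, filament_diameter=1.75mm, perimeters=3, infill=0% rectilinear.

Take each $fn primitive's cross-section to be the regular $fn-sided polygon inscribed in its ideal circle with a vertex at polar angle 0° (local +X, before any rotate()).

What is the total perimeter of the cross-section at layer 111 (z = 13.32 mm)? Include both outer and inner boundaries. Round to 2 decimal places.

44.11 mm

At z = 13.32 mm: the cone (r1=5→r2=2) has section circumradius 2.040 here — a regular 24-gon (perimeter = 2·24·2.040·sin(180°/24) = 12.78 mm); the r=5 cylinder at (6.5, 5) contributes a regular 24-gon of circumradius 5 (perimeter = 2·24·5.000·sin(180°/24) = 31.33 mm); Combining (union): the 2 present regions are separate (no shared area or edge), so areas and boundary lengths simply add and each stays a separate island — boundary = 44.11 mm. Overall, the cross-section has 2 separate islands. Total boundary length (outer) = 44.11 mm.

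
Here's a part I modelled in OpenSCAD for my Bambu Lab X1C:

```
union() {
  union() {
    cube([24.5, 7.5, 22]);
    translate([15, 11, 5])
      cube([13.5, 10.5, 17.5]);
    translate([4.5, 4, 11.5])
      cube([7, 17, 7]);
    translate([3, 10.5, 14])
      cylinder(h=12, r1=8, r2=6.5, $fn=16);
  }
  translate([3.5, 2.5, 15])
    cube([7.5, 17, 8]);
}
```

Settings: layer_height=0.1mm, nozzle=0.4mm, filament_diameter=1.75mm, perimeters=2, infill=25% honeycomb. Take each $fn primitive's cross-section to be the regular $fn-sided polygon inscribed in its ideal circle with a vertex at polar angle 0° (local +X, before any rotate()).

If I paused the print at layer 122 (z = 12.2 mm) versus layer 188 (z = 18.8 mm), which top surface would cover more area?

Layer 122 (z = 12.2): the cube is present — its section is the full 24.5×7.5 rectangle (area 183.75 mm²); the 13.5×10.5 cube at (15, 11) contributes its full rectangle (area 141.75 mm²); the 7×17 cube at (4.5, 4) contributes its full rectangle (area 119.00 mm²); the cone at (3, 10.5) is absent (z outside [14, 26]); Taking the union: the regions partially overlap — summed areas 444.50 mm² minus the doubly-counted overlap 24.50 mm² gives 420.00 mm² — area = 420.00 mm²; the cube at (3.5, 2.5) does not reach this height (z outside [15, 23]); Merging all regions: only that combined region is present, so the union is just that shape — area = 420.00 mm². So its area = 420.00 mm². Layer 188 (z = 18.8): the cube is present — its section is the full 24.5×7.5 rectangle (area 183.75 mm²); the 13.5×10.5 cube at (15, 11) contributes its full rectangle (area 141.75 mm²); the cube at (4.5, 4) is not intersected at this z (z outside [11.5, 18.5]); the cone at (3, 10.5) contributes a regular 16-gon of circumradius 7.400 (interpolated between r1=8 and r2=6.5 at t=0.400) (area = (16/2)·7.400²·sin(360°/16) = 167.65 mm²); Merging all regions: the regions partially overlap — summed areas 493.15 mm² minus the doubly-counted overlap 32.91 mm² gives 460.23 mm² — area = 460.23 mm²; the cube at (3.5, 2.5) is present — its section is the full 7.5×17 rectangle (area 127.50 mm²); Taking the union: the regions partially overlap — summed areas 587.73 mm² minus the doubly-counted overlap 95.53 mm² gives 492.20 mm² — area = 492.20 mm². So its area = 492.20 mm². Layer 188 is larger (492.20 vs 420.00 mm²).

layer 188 (z = 18.8 mm)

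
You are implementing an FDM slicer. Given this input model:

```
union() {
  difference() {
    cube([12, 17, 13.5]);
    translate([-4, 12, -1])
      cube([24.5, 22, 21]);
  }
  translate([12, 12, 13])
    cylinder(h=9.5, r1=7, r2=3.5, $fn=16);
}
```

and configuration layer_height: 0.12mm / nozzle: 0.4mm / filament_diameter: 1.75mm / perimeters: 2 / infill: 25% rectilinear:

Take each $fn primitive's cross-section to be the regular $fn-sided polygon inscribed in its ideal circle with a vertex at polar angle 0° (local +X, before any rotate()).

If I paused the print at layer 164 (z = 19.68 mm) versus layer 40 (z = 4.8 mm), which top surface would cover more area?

layer 40 (z = 4.8 mm)

Layer 164 (z = 19.68): the cube is not intersected at this z (z outside [0, 13.5]); the 24.5×22 cube at (-4, 12) contributes its full rectangle (area 539.00 mm²); Subtracting the remaining from the first: the first operand is absent here, so nothing remains; the cone at (12, 12) (r1=7→r2=3.5) has section circumradius 4.539 here — a regular 16-gon (area = (16/2)·4.539²·sin(360°/16) = 63.07 mm²); Taking the union: only the cone at (12, 12) is present, so the union is just that shape — area = 63.07 mm². So its area = 63.07 mm². Layer 40 (z = 4.8): the cube is present — its section is the full 12×17 rectangle (area 204.00 mm²); the cube at (-4, 12) (footprint 24.5×22) is included at this height (area 539.00 mm²); Taking the first minus the rest: starting from the 12×17 cube (204.00 mm²), the 24.5×22 cube at (-4, 12) partially overlaps it — only the 60.00 mm² overlap (of its 539.00 mm²) is removed, clipping the outline — area = 144.00 mm²; the cone at (12, 12) is not intersected at this z (z outside [13, 22.5]); Combining (union): only the result so far is present, so the union is just that shape — area = 144.00 mm². So its area = 144.00 mm². Layer 40 is larger (144.00 vs 63.07 mm²).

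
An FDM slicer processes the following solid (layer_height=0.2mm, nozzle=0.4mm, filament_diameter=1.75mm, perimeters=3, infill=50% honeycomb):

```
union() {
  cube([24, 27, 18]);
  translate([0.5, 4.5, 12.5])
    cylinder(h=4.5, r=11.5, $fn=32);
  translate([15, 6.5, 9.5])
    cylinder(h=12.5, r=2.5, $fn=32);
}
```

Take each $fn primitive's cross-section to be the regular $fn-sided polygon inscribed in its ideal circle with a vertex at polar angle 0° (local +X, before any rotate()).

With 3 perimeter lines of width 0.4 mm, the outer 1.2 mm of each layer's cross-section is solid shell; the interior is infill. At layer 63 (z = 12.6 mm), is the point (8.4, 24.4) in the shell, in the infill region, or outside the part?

At z = 12.6 mm: the cube (footprint 24×27) is included at this height; the r=11.5 cylinder at (0.5, 4.5) gives a regular 32-gon of circumradius 11.5 (constant along its height); the cylinder at (15, 6.5): section is a regular 32-gon, circumradius r=2.5; Taking the union: the regions partially overlap (shared area 180.93 mm²), so overlapping operands fuse into one piece — 1 connected region. Overall, the cross-section is a single solid region. The nearest boundary edge runs (0.00, 27.00)→(24.00, 27.00); distance from the point to it = 2.60 mm. The point is inside the cross-section and 2.60 mm from the nearest boundary — more than the 1.2 mm shell width (3 × 0.4), so it's in the infill interior.

infill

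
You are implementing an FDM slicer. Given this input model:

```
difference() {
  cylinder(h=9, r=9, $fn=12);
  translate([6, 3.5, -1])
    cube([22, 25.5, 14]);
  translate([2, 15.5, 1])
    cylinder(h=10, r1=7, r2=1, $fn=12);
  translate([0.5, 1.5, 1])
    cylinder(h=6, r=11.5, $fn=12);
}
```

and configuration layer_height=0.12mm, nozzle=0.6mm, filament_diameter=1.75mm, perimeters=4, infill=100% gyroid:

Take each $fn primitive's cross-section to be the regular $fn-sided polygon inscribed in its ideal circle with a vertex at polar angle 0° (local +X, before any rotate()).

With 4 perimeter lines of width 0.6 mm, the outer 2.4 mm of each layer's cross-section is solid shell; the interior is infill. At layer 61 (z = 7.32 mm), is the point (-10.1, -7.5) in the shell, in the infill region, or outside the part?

outside

At z = 7.32 mm: the cylinder: section is a regular 12-gon, circumradius r=9; the cube at (6, 3.5) (footprint 22×25.5) is included at this height; the cone at (2, 15.5) (r1=7→r2=1) has section circumradius 3.208 here — a regular 12-gon; the cylinder at (0.5, 1.5) is absent (z outside [1, 7]); Subtracting the remaining from the first: starting from the r=9 cylinder, the 22×25.5 cube at (6, 3.5) partially overlaps it — only the 3.54 mm² overlap (of its 561.00 mm²) is removed, clipping the outline; the cone at (2, 15.5) misses the remaining region (no effect) — 1 connected region. Overall, the cross-section is a single solid region. The nearest boundary edge runs (-4.50, -7.79)→(-7.79, -4.50); distance from the point to it = 3.75 mm. The point is not inside any of the regions above, so it lies outside the cross-section (3.75 mm from the nearest boundary).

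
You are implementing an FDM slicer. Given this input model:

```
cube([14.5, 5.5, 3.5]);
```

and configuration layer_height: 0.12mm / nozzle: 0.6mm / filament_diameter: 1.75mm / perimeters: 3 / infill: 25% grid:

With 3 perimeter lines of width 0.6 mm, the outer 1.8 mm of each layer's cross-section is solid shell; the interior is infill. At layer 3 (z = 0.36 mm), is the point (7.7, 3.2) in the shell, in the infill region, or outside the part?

At z = 0.36 mm: the cube is present — its section is the full 14.5×5.5 rectangle. Overall, the cross-section is a single solid region. The nearest boundary edge runs (14.50, 5.50)→(0.00, 5.50); distance from the point to it = 2.30 mm. The point is inside the cross-section and 2.30 mm from the nearest boundary — more than the 1.8 mm shell width (3 × 0.6), so it's in the infill interior.

infill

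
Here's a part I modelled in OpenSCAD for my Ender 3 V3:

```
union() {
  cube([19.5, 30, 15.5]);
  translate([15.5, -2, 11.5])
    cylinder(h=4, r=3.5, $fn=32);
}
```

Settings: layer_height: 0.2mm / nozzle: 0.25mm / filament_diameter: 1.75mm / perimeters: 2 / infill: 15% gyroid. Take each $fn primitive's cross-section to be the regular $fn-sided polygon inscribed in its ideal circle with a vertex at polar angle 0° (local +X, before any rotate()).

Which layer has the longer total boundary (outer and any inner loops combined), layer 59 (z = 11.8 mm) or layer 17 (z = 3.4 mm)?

Layer 59 (z = 11.8): the cube (footprint 19.5×30) is included at this height (perimeter 99.00 mm); the cylinder at (15.5, -2): section is a regular 32-gon, circumradius r=3.5 (perimeter = 2·32·3.500·sin(180°/32) = 21.96 mm); Combining (union): the regions partially overlap (shared area 5.97 mm²), so the edge portions inside another operand are dropped and the merged outline is re-measured after clipping — boundary = 108.51 mm. So its perimeter = 108.51 mm. Layer 17 (z = 3.4): the 19.5×30 cube contributes its full rectangle (perimeter 99.00 mm); the cylinder at (15.5, -2) is absent (z outside [11.5, 15.5]); Taking the union: only the 19.5×30 cube is present, so the union is just that shape — boundary = 99.00 mm. So its perimeter = 99.00 mm. Layer 59 is larger (108.51 vs 99.00 mm).

layer 59 (z = 11.8 mm)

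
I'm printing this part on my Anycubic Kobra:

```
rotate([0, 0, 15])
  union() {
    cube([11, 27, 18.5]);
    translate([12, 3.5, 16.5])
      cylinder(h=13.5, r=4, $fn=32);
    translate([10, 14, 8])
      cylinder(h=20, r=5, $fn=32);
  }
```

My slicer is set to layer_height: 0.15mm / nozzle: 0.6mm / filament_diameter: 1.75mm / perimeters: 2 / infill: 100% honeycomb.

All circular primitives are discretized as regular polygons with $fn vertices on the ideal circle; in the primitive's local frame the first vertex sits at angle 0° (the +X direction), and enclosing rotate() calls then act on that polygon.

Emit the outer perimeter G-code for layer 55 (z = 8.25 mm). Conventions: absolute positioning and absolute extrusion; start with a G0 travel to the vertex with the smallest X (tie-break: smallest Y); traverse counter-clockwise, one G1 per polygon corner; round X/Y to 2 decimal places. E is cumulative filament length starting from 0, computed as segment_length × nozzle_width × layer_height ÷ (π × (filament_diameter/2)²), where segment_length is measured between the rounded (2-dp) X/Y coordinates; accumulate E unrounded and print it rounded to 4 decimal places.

G0 X-6.99 Y26.08 Z8.25
G1 X0.00 Y0.00 E1.0103
G1 X10.63 Y2.85 E1.4221
G1 X8.27 Y11.64 E1.7626
G1 X9.08 Y12.14 E1.7983
G1 X9.79 Y12.81 E1.8348
G1 X10.37 Y13.61 E1.8718
G1 X10.77 Y14.50 E1.9083
G1 X10.99 Y15.46 E1.9451
G1 X11.03 Y16.44 E1.9818
G1 X10.87 Y17.41 E2.0186
G1 X10.52 Y18.32 E2.0551
G1 X10.00 Y19.15 E2.0917
G1 X9.33 Y19.87 E2.1285
G1 X8.54 Y20.44 E2.1650
G1 X7.64 Y20.85 E2.2020
G1 X6.69 Y21.07 E2.2385
G1 X5.73 Y21.10 E2.2744
G1 X3.64 Y28.93 E2.5777
G1 X-6.99 Y26.08 E2.9895

At z = 8.25 mm: the cube (footprint 11×27) is included at this height; the cylinder at (12, 3.5) does not reach this height (z outside [16.5, 30]); the cylinder at (10, 14): section is a regular 32-gon, circumradius r=5; Combining (union): the regions partially overlap (shared area 48.92 mm²), so overlapping operands fuse into one piece — 1 connected region; (rotated 15° about Z; rotation is an isometry so areas/perimeters/island counts are preserved). The outline is a single polygon with 19 vertices. Extrusion per mm of travel: 0.6 × 0.15 / (π × 0.875²) = 0.037418. Accumulating E over each segment gives final E = 2.9895.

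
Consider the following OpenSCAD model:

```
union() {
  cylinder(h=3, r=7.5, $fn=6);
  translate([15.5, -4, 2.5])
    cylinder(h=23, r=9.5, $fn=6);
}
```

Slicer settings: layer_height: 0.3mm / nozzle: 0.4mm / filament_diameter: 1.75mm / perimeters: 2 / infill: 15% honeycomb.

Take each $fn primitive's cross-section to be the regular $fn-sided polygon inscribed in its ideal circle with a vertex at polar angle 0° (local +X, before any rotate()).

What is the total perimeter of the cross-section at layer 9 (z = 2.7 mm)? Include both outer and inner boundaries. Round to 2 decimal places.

At z = 2.7 mm: the cylinder: section is a regular 6-gon, circumradius r=7.5 (perimeter = 2·6·7.500·sin(180°/6) = 45.00 mm); the cylinder at (15.5, -4): section is a regular 6-gon, circumradius r=9.5 (perimeter = 2·6·9.500·sin(180°/6) = 57.00 mm); Taking the union: the 2 present regions are separate (no shared area or edge), so areas and boundary lengths simply add and each stays a separate island — boundary = 102.00 mm. Overall, the cross-section has 2 separate islands. Total boundary length (outer) = 102.00 mm.

102.00 mm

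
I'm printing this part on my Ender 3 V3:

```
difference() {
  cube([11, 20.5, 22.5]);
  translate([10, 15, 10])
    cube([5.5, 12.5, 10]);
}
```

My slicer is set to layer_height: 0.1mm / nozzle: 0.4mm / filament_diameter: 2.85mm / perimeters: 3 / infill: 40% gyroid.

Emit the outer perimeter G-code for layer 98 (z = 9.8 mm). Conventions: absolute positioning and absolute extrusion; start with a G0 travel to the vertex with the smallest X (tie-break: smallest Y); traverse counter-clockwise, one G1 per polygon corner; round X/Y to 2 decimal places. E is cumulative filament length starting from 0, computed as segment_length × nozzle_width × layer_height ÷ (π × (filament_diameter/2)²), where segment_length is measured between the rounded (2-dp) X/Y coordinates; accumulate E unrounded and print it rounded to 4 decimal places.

G0 X0.00 Y0.00 Z9.80
G1 X11.00 Y0.00 E0.0690
G1 X11.00 Y20.50 E0.1975
G1 X0.00 Y20.50 E0.2665
G1 X0.00 Y0.00 E0.3950

At z = 9.8 mm: the cube (footprint 11×20.5) is included at this height; the cube at (10, 15) is not intersected at this z (z outside [10, 20]); Taking the first minus the rest: none of the subtracted shapes is present at this height, so the 11×20.5 cube is unchanged — 1 connected region. The outline is a single polygon with 4 vertices. Extrusion per mm of travel: 0.4 × 0.1 / (π × 1.425²) = 0.006270. Accumulating E over each segment gives final E = 0.3950.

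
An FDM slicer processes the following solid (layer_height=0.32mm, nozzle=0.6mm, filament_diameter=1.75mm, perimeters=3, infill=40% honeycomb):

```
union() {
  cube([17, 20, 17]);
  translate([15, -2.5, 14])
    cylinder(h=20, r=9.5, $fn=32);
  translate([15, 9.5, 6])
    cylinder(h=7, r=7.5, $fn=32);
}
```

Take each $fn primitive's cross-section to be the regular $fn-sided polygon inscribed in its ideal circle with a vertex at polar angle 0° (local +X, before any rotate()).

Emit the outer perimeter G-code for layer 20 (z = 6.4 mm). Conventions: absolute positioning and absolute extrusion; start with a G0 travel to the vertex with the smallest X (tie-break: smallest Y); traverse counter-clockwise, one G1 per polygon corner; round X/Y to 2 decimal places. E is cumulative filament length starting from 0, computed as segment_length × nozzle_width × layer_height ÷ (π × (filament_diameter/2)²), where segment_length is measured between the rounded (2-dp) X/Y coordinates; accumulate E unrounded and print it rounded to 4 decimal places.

At z = 6.4 mm: the cube (footprint 17×20) is included at this height; the cylinder at (15, -2.5) is absent (z outside [14, 34]); the r=7.5 cylinder at (15, 9.5) gives a regular 32-gon of circumradius 7.5 (constant along its height); Taking the union: the regions partially overlap (shared area 117.34 mm²), so overlapping operands fuse into one piece — 1 connected region. The outline is a single polygon with 19 vertices. Extrusion per mm of travel: 0.6 × 0.32 / (π × 0.875²) = 0.079824. Accumulating E over each segment gives final E = 6.3128.

G0 X0.00 Y0.00 Z6.40
G1 X17.00 Y0.00 E1.3570
G1 X17.00 Y2.31 E1.5414
G1 X17.87 Y2.57 E1.6139
G1 X19.17 Y3.26 E1.7314
G1 X20.30 Y4.20 E1.8487
G1 X21.24 Y5.33 E1.9660
G1 X21.93 Y6.63 E2.0835
G1 X22.36 Y8.04 E2.2012
G1 X22.50 Y9.50 E2.3183
G1 X22.36 Y10.96 E2.4353
G1 X21.93 Y12.37 E2.5530
G1 X21.24 Y13.67 E2.6705
G1 X20.30 Y14.80 E2.7878
G1 X19.17 Y15.74 E2.9052
G1 X17.87 Y16.43 E3.0226
G1 X17.00 Y16.69 E3.0951
G1 X17.00 Y20.00 E3.3593
G1 X0.00 Y20.00 E4.7164
G1 X0.00 Y0.00 E6.3128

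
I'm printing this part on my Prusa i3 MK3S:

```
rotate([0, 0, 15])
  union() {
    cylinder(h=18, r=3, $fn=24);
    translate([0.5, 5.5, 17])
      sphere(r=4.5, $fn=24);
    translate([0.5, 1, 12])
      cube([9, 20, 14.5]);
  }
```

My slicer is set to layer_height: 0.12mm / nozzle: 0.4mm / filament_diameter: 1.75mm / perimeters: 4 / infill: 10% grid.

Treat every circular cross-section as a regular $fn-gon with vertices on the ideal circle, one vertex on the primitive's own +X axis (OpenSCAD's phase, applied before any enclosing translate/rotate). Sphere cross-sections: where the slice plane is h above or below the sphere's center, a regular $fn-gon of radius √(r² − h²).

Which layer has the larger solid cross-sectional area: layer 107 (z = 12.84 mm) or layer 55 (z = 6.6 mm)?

layer 107 (z = 12.84 mm)

Layer 107 (z = 12.84): the r=3 cylinder contributes a regular 24-gon of circumradius 3 (area = (24/2)·3.000²·sin(360°/24) = 27.95 mm²); the sphere at (0.5, 5.5): section is a regular 24-gon, circumradius = √(r²−h²) = √(4.5²−4.16²) = 1.716 (area = (24/2)·1.716²·sin(360°/24) = 9.14 mm²); the 9×20 cube at (0.5, 1) contributes its full rectangle (area 180.00 mm²); Combining (union): the regions partially overlap — summed areas 217.10 mm² minus the doubly-counted overlap 7.65 mm² gives 209.45 mm² — area = 209.45 mm²; (rotated 15° about Z; rotation is an isometry so areas/perimeters/island counts are preserved). So its area = 209.45 mm². Layer 55 (z = 6.6): the r=3 cylinder gives a regular 24-gon of circumradius 3 (constant along its height) (area = (24/2)·3.000²·sin(360°/24) = 27.95 mm²); the sphere at (0.5, 5.5) is not intersected at this z (|z−center|=10.400 > r=4.5); the cube at (0.5, 1) is not intersected at this z (z outside [12, 26.5]); Taking the union: only the r=3 cylinder is present, so the union is just that shape — area = 27.95 mm²; (rotated 15° about Z; rotation is an isometry so areas/perimeters/island counts are preserved). So its area = 27.95 mm². Layer 107 is larger (209.45 vs 27.95 mm²).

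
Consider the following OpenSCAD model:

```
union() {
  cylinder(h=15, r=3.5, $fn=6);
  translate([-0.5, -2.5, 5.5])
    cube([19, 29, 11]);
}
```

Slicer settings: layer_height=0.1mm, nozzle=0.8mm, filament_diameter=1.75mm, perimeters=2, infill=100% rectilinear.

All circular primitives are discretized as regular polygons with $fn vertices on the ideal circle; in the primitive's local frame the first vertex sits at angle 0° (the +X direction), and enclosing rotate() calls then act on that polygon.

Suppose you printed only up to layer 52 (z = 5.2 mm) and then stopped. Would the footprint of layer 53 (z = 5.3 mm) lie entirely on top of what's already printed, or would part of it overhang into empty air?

entirely on top

Compare the two slices. At z = 5.2: the r=3.5 cylinder contributes a regular 6-gon of circumradius 3.5 (area = (6/2)·3.500²·sin(360°/6) = 31.83 mm²); the cube at (-0.5, -2.5) does not reach this height (z outside [5.5, 16.5]); Taking the union: only the r=3.5 cylinder is present, so the union is just that shape — area = 31.83 mm². At z = 5.3: the cylinder: section is a regular 6-gon, circumradius r=3.5 (area = (6/2)·3.500²·sin(360°/6) = 31.83 mm²); the cube at (-0.5, -2.5) does not reach this height (z outside [5.5, 16.5]); Taking the union: only the r=3.5 cylinder is present, so the union is just that shape — area = 31.83 mm². Checking containment: the cross-section at z = 5.3 is a subset of the cross-section at z = 5.2.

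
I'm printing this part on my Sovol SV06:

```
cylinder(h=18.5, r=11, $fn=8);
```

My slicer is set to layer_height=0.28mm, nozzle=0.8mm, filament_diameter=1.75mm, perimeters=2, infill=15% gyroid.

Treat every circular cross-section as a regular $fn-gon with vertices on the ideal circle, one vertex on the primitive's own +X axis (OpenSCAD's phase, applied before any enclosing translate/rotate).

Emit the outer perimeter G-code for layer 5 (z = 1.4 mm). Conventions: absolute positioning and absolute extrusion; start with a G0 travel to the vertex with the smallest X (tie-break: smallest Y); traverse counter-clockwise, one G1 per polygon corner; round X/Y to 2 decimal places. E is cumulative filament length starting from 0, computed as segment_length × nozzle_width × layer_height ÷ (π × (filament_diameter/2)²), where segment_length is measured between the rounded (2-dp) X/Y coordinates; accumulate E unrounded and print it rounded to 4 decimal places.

G0 X-11.00 Y0.00 Z1.40
G1 X-7.78 Y-7.78 E0.7841
G1 X0.00 Y-11.00 E1.5683
G1 X7.78 Y-7.78 E2.3524
G1 X11.00 Y0.00 E3.1366
G1 X7.78 Y7.78 E3.9207
G1 X0.00 Y11.00 E4.7049
G1 X-7.78 Y7.78 E5.4890
G1 X-11.00 Y0.00 E6.2731

At z = 1.4 mm: the cylinder: section is a regular 8-gon, circumradius r=11. The outline is a single polygon with 8 vertices. Extrusion per mm of travel: 0.8 × 0.28 / (π × 0.875²) = 0.093128. Accumulating E over each segment gives final E = 6.2731.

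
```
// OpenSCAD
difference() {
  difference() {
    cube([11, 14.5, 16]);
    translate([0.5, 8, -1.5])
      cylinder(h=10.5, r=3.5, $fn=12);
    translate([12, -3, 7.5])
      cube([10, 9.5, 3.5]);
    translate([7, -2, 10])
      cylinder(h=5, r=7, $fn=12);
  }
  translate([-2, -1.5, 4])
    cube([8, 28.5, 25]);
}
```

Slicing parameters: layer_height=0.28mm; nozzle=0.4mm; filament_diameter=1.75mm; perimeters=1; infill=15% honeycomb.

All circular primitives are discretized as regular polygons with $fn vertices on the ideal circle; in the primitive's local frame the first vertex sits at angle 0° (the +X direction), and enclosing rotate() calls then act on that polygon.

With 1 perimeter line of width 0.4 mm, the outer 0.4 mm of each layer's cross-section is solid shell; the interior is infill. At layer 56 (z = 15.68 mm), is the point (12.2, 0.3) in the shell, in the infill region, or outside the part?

At z = 15.68 mm: the cube (footprint 11×14.5) is included at this height; the cylinder at (0.5, 8) is not intersected at this z (z outside [-1.5, 9]); the cube at (12, -3) is absent (z outside [7.5, 11]); the cylinder at (7, -2) does not reach this height (z outside [10, 15]); After the difference (first − rest): none of the subtracted shapes is present at this height, so the 11×14.5 cube is unchanged — 1 connected region; the cube at (-2, -1.5) is present — its section is the full 8×28.5 rectangle; Taking the first minus the rest: starting from that combined region, the 8×28.5 cube at (-2, -1.5) partially overlaps it — only the 87.00 mm² overlap (of its 228.00 mm²) is removed, clipping the outline — 1 connected region. Overall, the cross-section is a single solid region. The nearest boundary edge runs (11.00, 14.50)→(11.00, 0.00); distance from the point to it = 1.20 mm. The point is not inside any of the regions above, so it lies outside the cross-section (1.20 mm from the nearest boundary).

outside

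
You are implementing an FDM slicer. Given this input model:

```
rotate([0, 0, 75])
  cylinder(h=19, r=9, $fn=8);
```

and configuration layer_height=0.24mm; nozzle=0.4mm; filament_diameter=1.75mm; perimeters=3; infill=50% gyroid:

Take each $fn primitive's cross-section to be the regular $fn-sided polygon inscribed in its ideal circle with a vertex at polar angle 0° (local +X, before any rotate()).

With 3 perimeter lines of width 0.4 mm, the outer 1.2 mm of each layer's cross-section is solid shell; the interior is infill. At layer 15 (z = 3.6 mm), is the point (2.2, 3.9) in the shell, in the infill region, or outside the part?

At z = 3.6 mm: the r=9 cylinder contributes a regular 8-gon of circumradius 9; (whole slice rotated 75° about Z — lengths, areas and connectivity unchanged). Overall, the cross-section is a single solid region. Undo the 75° rotation: the query point maps to (4.337, -1.116) in the un-rotated model frame. The nearest boundary edge runs (6.36, -6.36)→(9.00, 0.00); distance from the point to it = 3.88 mm. The point is inside the cross-section and 3.88 mm from the nearest boundary — more than the 1.2 mm shell width (3 × 0.4), so it's in the infill interior.

infill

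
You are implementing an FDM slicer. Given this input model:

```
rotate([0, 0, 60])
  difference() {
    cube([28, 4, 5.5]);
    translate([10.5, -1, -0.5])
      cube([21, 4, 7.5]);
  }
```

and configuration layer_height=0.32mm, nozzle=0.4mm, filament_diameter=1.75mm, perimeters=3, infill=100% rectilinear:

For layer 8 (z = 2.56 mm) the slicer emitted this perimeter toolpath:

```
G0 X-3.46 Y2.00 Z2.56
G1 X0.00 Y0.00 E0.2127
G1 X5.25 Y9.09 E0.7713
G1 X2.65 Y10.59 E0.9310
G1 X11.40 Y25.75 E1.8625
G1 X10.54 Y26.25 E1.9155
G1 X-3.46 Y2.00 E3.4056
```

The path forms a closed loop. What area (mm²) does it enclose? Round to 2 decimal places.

Apply the shoelace formula to the sequence of (X, Y) vertices; enclosed area = 59.39 mm².

59.39 mm²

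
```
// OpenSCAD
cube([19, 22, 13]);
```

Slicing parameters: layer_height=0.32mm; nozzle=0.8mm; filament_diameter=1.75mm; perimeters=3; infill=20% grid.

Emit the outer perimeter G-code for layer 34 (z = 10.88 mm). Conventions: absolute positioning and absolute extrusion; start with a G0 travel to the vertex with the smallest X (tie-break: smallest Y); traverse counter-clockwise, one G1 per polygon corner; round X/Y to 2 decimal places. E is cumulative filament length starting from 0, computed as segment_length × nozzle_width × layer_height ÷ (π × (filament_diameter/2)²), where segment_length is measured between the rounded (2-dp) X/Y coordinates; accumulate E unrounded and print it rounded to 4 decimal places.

G0 X0.00 Y0.00 Z10.88
G1 X19.00 Y0.00 E2.0222
G1 X19.00 Y22.00 E4.3637
G1 X0.00 Y22.00 E6.3859
G1 X0.00 Y0.00 E8.7275

At z = 10.88 mm: the 19×22 cube contributes its full rectangle. The outline is a single polygon with 4 vertices. Extrusion per mm of travel: 0.8 × 0.32 / (π × 0.875²) = 0.106432. Accumulating E over each segment gives final E = 8.7275.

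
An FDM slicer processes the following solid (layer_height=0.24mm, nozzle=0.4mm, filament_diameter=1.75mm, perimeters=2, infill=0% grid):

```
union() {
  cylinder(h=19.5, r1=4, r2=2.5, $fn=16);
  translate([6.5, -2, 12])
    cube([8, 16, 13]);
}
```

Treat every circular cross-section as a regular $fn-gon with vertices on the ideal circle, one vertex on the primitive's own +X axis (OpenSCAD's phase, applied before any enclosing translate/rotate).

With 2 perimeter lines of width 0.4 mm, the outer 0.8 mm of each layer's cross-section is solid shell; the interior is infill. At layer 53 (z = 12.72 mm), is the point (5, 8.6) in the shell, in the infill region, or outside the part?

outside

At z = 12.72 mm: the cone contributes a regular 16-gon of circumradius 3.022 (interpolated between r1=4 and r2=2.5 at t=0.652); the cube at (6.5, -2) is present — its section is the full 8×16 rectangle; Taking the union: the 2 present regions are separate (no shared area or edge), so areas and boundary lengths simply add and each stays a separate island — 2 connected regions. Overall, the cross-section has 2 separate islands. The nearest boundary edge runs (6.50, -2.00)→(6.50, 14.00); distance from the point to it = 1.50 mm. The point is not inside any of the regions above, so it lies outside the cross-section (1.50 mm from the nearest boundary).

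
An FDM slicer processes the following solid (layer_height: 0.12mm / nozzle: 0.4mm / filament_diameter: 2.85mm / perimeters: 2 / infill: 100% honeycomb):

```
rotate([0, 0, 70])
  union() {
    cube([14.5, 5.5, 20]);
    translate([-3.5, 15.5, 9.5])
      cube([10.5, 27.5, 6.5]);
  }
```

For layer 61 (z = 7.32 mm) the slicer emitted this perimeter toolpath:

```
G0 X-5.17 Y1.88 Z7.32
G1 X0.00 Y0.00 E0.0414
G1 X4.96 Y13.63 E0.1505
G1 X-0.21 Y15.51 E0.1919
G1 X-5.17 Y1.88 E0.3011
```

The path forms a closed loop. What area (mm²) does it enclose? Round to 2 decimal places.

79.79 mm²

Apply the shoelace formula to the sequence of (X, Y) vertices; enclosed area = 79.79 mm².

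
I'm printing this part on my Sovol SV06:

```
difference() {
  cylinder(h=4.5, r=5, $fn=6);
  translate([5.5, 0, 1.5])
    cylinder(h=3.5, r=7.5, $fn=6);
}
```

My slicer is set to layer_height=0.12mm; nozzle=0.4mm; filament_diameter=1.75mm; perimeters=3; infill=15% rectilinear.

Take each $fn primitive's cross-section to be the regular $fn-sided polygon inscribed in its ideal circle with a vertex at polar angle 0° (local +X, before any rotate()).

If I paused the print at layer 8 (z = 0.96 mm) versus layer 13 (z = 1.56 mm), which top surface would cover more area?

Layer 8 (z = 0.96): the r=5 cylinder gives a regular 6-gon of circumradius 5 (constant along its height) (area = (6/2)·5.000²·sin(360°/6) = 64.95 mm²); the cylinder at (5.5, 0) is absent (z outside [1.5, 5]); After the difference (first − rest): none of the subtracted shapes is present at this height, so the r=5 cylinder is unchanged — area = 64.95 mm². So its area = 64.95 mm². Layer 13 (z = 1.56): the r=5 cylinder gives a regular 6-gon of circumradius 5 (constant along its height) (area = (6/2)·5.000²·sin(360°/6) = 64.95 mm²); the r=7.5 cylinder at (5.5, 0) gives a regular 6-gon of circumradius 7.5 (constant along its height) (area = (6/2)·7.500²·sin(360°/6) = 146.14 mm²); Subtracting the remaining from the first: starting from the r=5 cylinder (64.95 mm²), the r=7.5 cylinder at (5.5, 0) partially overlaps it — only the 38.97 mm² overlap (of its 146.14 mm²) is removed, clipping the outline — area = 25.98 mm². So its area = 25.98 mm². Layer 8 is larger (64.95 vs 25.98 mm²).

layer 8 (z = 0.96 mm)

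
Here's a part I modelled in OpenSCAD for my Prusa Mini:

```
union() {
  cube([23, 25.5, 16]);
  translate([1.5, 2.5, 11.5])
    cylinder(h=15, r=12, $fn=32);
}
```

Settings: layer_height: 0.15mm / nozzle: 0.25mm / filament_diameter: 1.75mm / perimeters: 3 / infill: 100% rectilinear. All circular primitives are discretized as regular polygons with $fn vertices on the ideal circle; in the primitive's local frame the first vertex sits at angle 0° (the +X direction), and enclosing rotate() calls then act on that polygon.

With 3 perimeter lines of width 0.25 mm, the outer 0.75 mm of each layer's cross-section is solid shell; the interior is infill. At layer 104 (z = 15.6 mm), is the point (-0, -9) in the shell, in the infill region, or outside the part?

shell

At z = 15.6 mm: the cube is present — its section is the full 23×25.5 rectangle; the r=12 cylinder at (1.5, 2.5) gives a regular 32-gon of circumradius 12 (constant along its height); Taking the union: the regions partially overlap (shared area 163.70 mm²), so overlapping operands fuse into one piece — 1 connected region. Overall, the cross-section is a single solid region. The nearest boundary edge runs (1.50, -9.50)→(-0.84, -9.27); distance from the point to it = 0.35 mm. The point is inside the cross-section, 0.35 mm from the nearest boundary — within the 0.75 mm shell band (3 × 0.25).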